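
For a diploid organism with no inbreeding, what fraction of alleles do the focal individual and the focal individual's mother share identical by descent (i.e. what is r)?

Each parent–offspring link contributes a factor of 1/2, and independent paths through distinct common ancestors add.
One parent–offspring link: r = (1/2)^1 = 1/2.

0.5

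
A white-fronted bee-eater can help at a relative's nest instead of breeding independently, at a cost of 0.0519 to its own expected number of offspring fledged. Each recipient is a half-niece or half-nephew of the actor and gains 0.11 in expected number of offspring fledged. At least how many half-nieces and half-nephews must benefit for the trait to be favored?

4

r to a half-niece or half-nephew = 0.125 (half-aunt/uncle↔niece/nephew: one path of length 3: r = (1/2)^3 = 1/8).
Hamilton's rule: n·r·B > C  ⇒  n > C/(r·B) = 0.0519/(0.125·0.11) = 3.775.
The smallest integer exceeding 3.775 is 4.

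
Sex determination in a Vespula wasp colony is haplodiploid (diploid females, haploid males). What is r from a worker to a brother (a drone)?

0.25

Her haploid brother carries none of their father's genes and a random half of their mother's genome; that half matches the maternal half of her own genome with probability 1/2: r = 1/2 · 1/2 = 1/4.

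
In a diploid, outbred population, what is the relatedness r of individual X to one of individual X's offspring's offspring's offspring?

0.125

Each parent–offspring link contributes a factor of 1/2, and independent paths through distinct common ancestors add.
Three parent–offspring links: r = (1/2)^3 = 1/8.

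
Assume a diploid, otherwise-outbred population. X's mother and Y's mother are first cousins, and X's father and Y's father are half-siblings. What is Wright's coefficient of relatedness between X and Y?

0.09375

Relatedness sums over independent paths through distinct common ancestors.
X and Y are related in two ways: second cousins through their mothers (r = 1/32) and half first cousins through their fathers (r = 1/16).
r = 1/32 + 1/16 = 3/32 = 0.09375.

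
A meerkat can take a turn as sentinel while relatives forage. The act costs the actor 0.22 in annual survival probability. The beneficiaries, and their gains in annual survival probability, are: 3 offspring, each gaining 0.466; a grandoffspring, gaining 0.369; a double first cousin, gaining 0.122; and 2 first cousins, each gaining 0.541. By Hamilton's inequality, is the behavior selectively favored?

Yes

Hamilton's rule: the trait is favored when the sum of r·B over every recipient exceeds the actor's cost C.
r to an offspring = 1/2 (one parent–offspring link: r = (1/2)^1 = 1/2).
r to a grandoffspring = 1/4 (two parent–offspring links: r = (1/2)^2 = 1/4).
r to a double first cousin = 1/4 (double first cousins share both grandparent pairs — four paths of length 4: r = 4·(1/2)^4 = 1/4).
r to a first cousin = 1/8 (first cousins share one grandparent pair — two paths of length 4: r = 2·(1/2)^4 = 1/8).
Summing one r·B term per recipient: 3·0.5·0.466 + 1·0.25·0.369 + 1·0.25·0.122 + 2·0.125·0.541 = 0.957.
0.957 > 0.22: the indirect benefit exceeds the cost.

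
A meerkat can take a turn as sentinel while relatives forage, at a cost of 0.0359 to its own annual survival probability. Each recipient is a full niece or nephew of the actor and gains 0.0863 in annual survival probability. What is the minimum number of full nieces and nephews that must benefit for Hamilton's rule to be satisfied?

r to a full niece or nephew = 1/4 (full aunt/uncle↔niece/nephew: two paths of length 3 through the shared grandparent pair: r = 2·(1/2)^3 = 1/4).
Hamilton's rule: n·r·B > C  ⇒  n > C/(r·B) = 0.0359/(0.25·0.0863) = 1.664.
The smallest integer exceeding 1.664 is 2.

2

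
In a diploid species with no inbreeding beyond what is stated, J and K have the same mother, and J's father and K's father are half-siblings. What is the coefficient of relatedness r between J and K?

0.3125

Wright's path rule: contributions from independent ancestry routes add.
J and K are related in two ways: half-sibs through their shared mother (r = 1/4) and half first cousins through their fathers (r = 1/16).
r = 1/4 + 1/16 = 0.3125.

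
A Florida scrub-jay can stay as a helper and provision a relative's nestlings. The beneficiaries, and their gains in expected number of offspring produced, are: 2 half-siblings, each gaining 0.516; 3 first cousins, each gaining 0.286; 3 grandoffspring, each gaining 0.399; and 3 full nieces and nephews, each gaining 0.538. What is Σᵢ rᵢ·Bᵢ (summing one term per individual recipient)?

1.068

r to a half-sibling = 1/4 (half-sibs share one parent — one path of length 2: r = (1/2)^2 = 1/4).
r to a first cousin = 1/8 (first cousins share one grandparent pair — two paths of length 4: r = 2·(1/2)^4 = 1/8).
r to a grandoffspring = 1/4 (two parent–offspring links: r = (1/2)^2 = 1/4).
r to a full niece or nephew = 1/4 (full aunt/uncle↔niece/nephew: two paths of length 3 through the shared grandparent pair: r = 2·(1/2)^3 = 1/4).
Summing one r·B term per recipient: 2·0.25·0.516 + 3·0.125·0.286 + 3·0.25·0.399 + 3·0.25·0.538 = 1.068.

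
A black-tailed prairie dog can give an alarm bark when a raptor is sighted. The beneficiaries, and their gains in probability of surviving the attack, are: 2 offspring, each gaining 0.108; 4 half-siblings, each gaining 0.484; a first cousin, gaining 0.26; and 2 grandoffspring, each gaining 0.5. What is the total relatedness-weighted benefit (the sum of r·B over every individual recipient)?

r to an offspring = 1/2 (one parent–offspring link: r = (1/2)^1 = 1/2).
r to a half-sibling = 1/4 (half-sibs share one parent — one path of length 2: r = (1/2)^2 = 1/4).
r to a first cousin = 0.125 (first cousins share one grandparent pair — two paths of length 4: r = 2·(1/2)^4 = 1/8).
r to a grandoffspring = 0.25 (two parent–offspring links: r = (1/2)^2 = 1/4).
Summing one r·B term per recipient: 2·0.5·0.108 + 4·0.25·0.484 + 1·0.125·0.26 + 2·0.25·0.5 = 0.8745.

0.8745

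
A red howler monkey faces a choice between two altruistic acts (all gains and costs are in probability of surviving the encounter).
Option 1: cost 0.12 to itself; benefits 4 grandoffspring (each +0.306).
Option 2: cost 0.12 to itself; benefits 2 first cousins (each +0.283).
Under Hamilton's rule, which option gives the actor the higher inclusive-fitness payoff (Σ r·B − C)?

Option 1: r to a grandoffspring = 0.25.
Option 1: Σ r·B − C = (4·0.25·0.306) − 0.12 = 0.186.
Option 2: r to a first cousin = 0.125.
Option 2: Σ r·B − C = (2·0.125·0.283) − 0.12 = -0.04925.
Option 1 has the higher net inclusive-fitness payoff.

Option 1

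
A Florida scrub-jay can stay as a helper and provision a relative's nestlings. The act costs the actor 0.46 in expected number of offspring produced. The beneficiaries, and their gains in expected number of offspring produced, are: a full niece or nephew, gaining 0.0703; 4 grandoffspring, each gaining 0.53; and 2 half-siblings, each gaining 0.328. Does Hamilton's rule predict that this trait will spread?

Yes

Hamilton's rule: the trait is favored when the sum of r·B over every recipient exceeds the actor's cost C.
r to a full niece or nephew = 0.25 (full aunt/uncle↔niece/nephew: two paths of length 3 through the shared grandparent pair: r = 2·(1/2)^3 = 1/4).
r to a grandoffspring = 1/4 (two parent–offspring links: r = (1/2)^2 = 1/4).
r to a half-sibling = 0.25 (half-sibs share one parent — one path of length 2: r = (1/2)^2 = 1/4).
Summing one r·B term per recipient: 1·0.25·0.0703 + 4·0.25·0.53 + 2·0.25·0.328 = 0.711575.
0.711575 > 0.46: the indirect benefit exceeds the cost.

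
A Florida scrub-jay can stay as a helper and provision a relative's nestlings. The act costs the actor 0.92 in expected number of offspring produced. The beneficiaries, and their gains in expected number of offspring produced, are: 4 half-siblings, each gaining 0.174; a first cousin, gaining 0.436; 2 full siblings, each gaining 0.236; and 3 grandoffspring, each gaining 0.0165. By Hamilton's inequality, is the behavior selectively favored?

Hamilton's rule: the trait is favored when the sum of r·B over every recipient exceeds the actor's cost C.
r to a half-sibling = 1/4 (half-sibs share one parent — one path of length 2: r = (1/2)^2 = 1/4).
r to a first cousin = 0.125 (first cousins share one grandparent pair — two paths of length 4: r = 2·(1/2)^4 = 1/8).
r to a full sibling = 1/2 (full sibs share both parents — two paths of length 2: r = 2·(1/2)^2 = 1/2).
r to a grandoffspring = 1/4 (two parent–offspring links: r = (1/2)^2 = 1/4).
Summing one r·B term per recipient: 4·0.25·0.174 + 1·0.125·0.436 + 2·0.5·0.236 + 3·0.25·0.0165 = 0.476875.
0.476875 < 0.92: the indirect benefit is less than the cost.

No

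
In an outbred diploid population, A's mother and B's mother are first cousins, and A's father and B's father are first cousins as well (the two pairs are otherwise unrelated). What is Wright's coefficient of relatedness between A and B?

0.0625

Independent pedigree routes through distinct common ancestors add.
A and B are related in two ways: second cousins through their mothers (r = 1/32) and second cousins through their fathers (r = 1/32).
r = 1/32 + 1/32 = 0.0625.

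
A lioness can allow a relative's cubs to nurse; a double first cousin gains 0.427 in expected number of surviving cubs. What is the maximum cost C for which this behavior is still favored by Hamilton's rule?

0.10675

r to a double first cousin = 1/4 (double first cousins share both grandparent pairs — four paths of length 4: r = 4·(1/2)^4 = 1/4).
Hamilton's rule: n·r·B > C, so the trait is favored while C < n·r·B = 1·0.25·0.427 = 0.10675.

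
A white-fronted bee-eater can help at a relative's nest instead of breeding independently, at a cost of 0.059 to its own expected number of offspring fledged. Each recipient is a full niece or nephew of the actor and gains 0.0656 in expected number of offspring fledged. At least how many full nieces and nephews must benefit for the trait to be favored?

4

r to a full niece or nephew = 1/4 (full aunt/uncle↔niece/nephew: two paths of length 3 through the shared grandparent pair: r = 2·(1/2)^3 = 1/4).
Hamilton's rule: n·r·B > C  ⇒  n > C/(r·B) = 0.059/(0.25·0.0656) = 3.598.
The smallest integer exceeding 3.598 is 4.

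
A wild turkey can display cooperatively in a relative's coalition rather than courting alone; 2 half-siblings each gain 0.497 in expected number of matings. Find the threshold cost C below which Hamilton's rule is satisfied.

0.2485

r to a half-sibling = 0.25 (half-sibs share one parent — one path of length 2: r = (1/2)^2 = 1/4).
Hamilton's rule: n·r·B > C, so the trait is favored while C < n·r·B = 2·0.25·0.497 = 0.2485.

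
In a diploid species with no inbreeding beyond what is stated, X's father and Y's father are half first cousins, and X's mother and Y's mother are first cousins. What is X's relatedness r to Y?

With two independent routes of shared ancestry, r is the sum of the two contributions.
X and Y are related in two ways: half second cousins through their fathers (r = 1/64) and second cousins through their mothers (r = 1/32).
r = 1/64 + 1/32 = 3/64 = 0.046875.

0.046875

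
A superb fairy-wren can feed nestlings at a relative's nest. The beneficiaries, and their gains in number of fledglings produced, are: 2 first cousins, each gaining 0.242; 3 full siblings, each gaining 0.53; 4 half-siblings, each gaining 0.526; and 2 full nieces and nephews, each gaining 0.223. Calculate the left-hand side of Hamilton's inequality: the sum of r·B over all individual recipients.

1.493

r to a first cousin = 0.125 (first cousins share one grandparent pair — two paths of length 4: r = 2·(1/2)^4 = 1/8).
r to a full sibling = 0.5 (full sibs share both parents — two paths of length 2: r = 2·(1/2)^2 = 1/2).
r to a half-sibling = 1/4 (half-sibs share one parent — one path of length 2: r = (1/2)^2 = 1/4).
r to a full niece or nephew = 0.25 (full aunt/uncle↔niece/nephew: two paths of length 3 through the shared grandparent pair: r = 2·(1/2)^3 = 1/4).
Summing one r·B term per recipient: 2·0.125·0.242 + 3·0.5·0.53 + 4·0.25·0.526 + 2·0.25·0.223 = 1.493.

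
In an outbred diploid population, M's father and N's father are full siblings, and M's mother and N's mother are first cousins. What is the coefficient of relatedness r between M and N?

With two independent routes of shared ancestry, r is the sum of the two contributions.
M and N are related in two ways: first cousins through their fathers (r = 1/8) and second cousins through their mothers (r = 1/32).
r = 1/8 + 1/32 = 0.15625.

0.15625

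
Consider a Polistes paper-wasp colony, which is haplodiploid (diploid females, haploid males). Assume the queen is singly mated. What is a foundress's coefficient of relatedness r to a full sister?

0.75

Haplodiploid full sisters inherit their father's entire haploid genome identically (contributing 1/2) and on average half of their mother's contribution (1/2 · 1/2 = 1/4); r = 1/2 + 1/4 = 3/4.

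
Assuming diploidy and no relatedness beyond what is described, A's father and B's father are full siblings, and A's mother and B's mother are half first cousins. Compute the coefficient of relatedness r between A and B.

0.140625

Independent pedigree routes through distinct common ancestors add.
A and B are related in two ways: first cousins through their fathers (r = 1/8) and half second cousins through their mothers (r = 1/64).
r = 1/8 + 1/64 = 9/64 = 0.140625.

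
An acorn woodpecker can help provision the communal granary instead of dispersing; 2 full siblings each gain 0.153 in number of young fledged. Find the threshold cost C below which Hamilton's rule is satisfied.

0.153

r to a full sibling = 0.5 (full sibs share both parents — two paths of length 2: r = 2·(1/2)^2 = 1/2).
Hamilton's rule: n·r·B > C, so the trait is favored while C < n·r·B = 2·0.5·0.153 = 0.153.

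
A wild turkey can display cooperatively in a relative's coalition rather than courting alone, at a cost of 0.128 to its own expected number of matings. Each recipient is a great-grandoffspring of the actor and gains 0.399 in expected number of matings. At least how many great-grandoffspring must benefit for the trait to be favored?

3

r to a great-grandoffspring = 0.125 (three parent–offspring links: r = (1/2)^3 = 1/8).
Hamilton's rule: n·r·B > C  ⇒  n > C/(r·B) = 0.128/(0.125·0.399) = 2.566.
The smallest integer exceeding 2.566 is 3.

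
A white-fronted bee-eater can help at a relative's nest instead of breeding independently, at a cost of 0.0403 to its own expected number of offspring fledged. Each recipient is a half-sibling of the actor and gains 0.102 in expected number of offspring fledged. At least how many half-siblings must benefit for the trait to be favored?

2

r to a half-sibling = 1/4 (half-sibs share one parent — one path of length 2: r = (1/2)^2 = 1/4).
Hamilton's rule: n·r·B > C  ⇒  n > C/(r·B) = 0.0403/(0.25·0.102) = 1.58.
The smallest integer exceeding 1.58 is 2.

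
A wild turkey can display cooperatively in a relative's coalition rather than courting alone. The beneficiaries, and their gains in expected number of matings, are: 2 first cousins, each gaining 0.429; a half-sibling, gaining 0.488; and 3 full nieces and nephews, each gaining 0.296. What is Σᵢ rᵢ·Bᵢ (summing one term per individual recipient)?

r to a first cousin = 1/8 (first cousins share one grandparent pair — two paths of length 4: r = 2·(1/2)^4 = 1/8).
r to a half-sibling = 0.25 (half-sibs share one parent — one path of length 2: r = (1/2)^2 = 1/4).
r to a full niece or nephew = 0.25 (full aunt/uncle↔niece/nephew: two paths of length 3 through the shared grandparent pair: r = 2·(1/2)^3 = 1/4).
Summing one r·B term per recipient: 2·0.125·0.429 + 1·0.25·0.488 + 3·0.25·0.296 = 0.45125.

0.45125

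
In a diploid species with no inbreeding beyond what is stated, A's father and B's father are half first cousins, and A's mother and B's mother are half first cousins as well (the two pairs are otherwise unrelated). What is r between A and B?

Wright's path rule: contributions from independent ancestry routes add.
A and B are related in two ways: half second cousins through their fathers (r = 1/64) and half second cousins through their mothers (r = 1/64).
r = 1/64 + 1/64 = 1/32 = 0.03125.

0.03125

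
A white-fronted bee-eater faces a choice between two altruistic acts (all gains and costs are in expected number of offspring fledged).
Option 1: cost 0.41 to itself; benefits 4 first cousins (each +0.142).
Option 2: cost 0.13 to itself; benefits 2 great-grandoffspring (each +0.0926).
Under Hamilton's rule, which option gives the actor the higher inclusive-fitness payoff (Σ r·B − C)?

Option 2

Option 1: r to a first cousin = 0.125.
Option 1: Σ r·B − C = (4·0.125·0.142) − 0.41 = -0.339.
Option 2: r to a great-grandoffspring = 0.125.
Option 2: Σ r·B − C = (2·0.125·0.0926) − 0.13 = -0.10685.
Option 2 has the higher net inclusive-fitness payoff.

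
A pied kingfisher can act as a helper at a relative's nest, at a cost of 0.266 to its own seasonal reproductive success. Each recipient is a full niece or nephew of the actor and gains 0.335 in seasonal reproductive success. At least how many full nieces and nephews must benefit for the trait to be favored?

r to a full niece or nephew = 1/4 (full aunt/uncle↔niece/nephew: two paths of length 3 through the shared grandparent pair: r = 2·(1/2)^3 = 1/4).
Hamilton's rule: n·r·B > C  ⇒  n > C/(r·B) = 0.266/(0.25·0.335) = 3.176.
The smallest integer exceeding 3.176 is 4.

4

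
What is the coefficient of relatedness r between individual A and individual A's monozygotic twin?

Each parent–offspring link contributes a factor of 1/2, and independent paths through distinct common ancestors add.
Monozygotic twins share every allele identical by descent: r = 1.

1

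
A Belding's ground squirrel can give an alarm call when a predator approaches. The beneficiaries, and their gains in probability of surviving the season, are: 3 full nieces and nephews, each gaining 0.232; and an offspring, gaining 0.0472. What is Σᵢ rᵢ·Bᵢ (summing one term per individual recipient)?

0.1976

r to a full niece or nephew = 1/4 (full aunt/uncle↔niece/nephew: two paths of length 3 through the shared grandparent pair: r = 2·(1/2)^3 = 1/4).
r to an offspring = 1/2 (one parent–offspring link: r = (1/2)^1 = 1/2).
Summing one r·B term per recipient: 3·0.25·0.232 + 1·0.5·0.0472 = 0.1976.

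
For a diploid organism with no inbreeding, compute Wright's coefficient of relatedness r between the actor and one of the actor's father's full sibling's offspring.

Each parent–offspring link contributes a factor of 1/2, and independent paths through distinct common ancestors add.
First cousins share one grandparent pair — two paths of length 4: r = 2·(1/2)^4 = 1/8.

0.125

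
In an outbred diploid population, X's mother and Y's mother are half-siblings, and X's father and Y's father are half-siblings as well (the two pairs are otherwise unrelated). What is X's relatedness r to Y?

Independent pedigree routes through distinct common ancestors add.
X and Y are related in two ways: half first cousins through their mothers (r = 1/16) and half first cousins through their fathers (r = 1/16).
r = 1/16 + 1/16 = 1/8 = 0.125.

0.125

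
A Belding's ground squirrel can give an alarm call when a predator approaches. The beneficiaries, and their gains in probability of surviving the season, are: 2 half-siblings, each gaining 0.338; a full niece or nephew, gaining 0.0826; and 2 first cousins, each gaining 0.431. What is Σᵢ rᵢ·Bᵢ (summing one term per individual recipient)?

r to a half-sibling = 0.25 (half-sibs share one parent — one path of length 2: r = (1/2)^2 = 1/4).
r to a full niece or nephew = 0.25 (full aunt/uncle↔niece/nephew: two paths of length 3 through the shared grandparent pair: r = 2·(1/2)^3 = 1/4).
r to a first cousin = 1/8 (first cousins share one grandparent pair — two paths of length 4: r = 2·(1/2)^4 = 1/8).
Summing one r·B term per recipient: 2·0.25·0.338 + 1·0.25·0.0826 + 2·0.125·0.431 = 0.2974.

0.2974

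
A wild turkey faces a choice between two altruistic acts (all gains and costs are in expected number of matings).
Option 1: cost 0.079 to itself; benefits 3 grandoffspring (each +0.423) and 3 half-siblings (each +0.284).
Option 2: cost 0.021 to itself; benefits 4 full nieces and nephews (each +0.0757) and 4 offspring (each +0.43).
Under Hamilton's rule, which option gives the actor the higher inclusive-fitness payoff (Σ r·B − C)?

Option 1: r to a grandoffspring = 0.25.
Option 1: r to a half-sibling = 0.25.
Option 1: Σ r·B − C = (3·0.25·0.423 + 3·0.25·0.284) − 0.079 = 0.45125.
Option 2: r to a full niece or nephew = 0.25.
Option 2: r to an offspring = 0.5.
Option 2: Σ r·B − C = (4·0.25·0.0757 + 4·0.5·0.43) − 0.021 = 0.9147.
Option 2 has the higher net inclusive-fitness payoff.

Option 2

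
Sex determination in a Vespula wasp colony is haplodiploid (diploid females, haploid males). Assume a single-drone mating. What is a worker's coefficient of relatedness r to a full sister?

0.75

Haplodiploid full sisters inherit their father's entire haploid genome identically (contributing 1/2) and on average half of their mother's contribution (1/2 · 1/2 = 1/4); r = 1/2 + 1/4 = 3/4.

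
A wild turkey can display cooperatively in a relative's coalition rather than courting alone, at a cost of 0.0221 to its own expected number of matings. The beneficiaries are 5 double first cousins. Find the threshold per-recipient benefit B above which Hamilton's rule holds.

r to a double first cousin = 0.25 (double first cousins share both grandparent pairs — four paths of length 4: r = 4·(1/2)^4 = 1/4).
Hamilton's rule with n recipients of equal r: n·r·B > C, so B > C/(n·r) = 0.0221/(5·0.25) = 0.0177.

0.0177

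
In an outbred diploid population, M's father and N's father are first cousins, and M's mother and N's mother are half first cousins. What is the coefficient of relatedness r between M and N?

Independent pedigree routes through distinct common ancestors add.
M and N are related in two ways: second cousins through their fathers (r = 1/32) and half second cousins through their mothers (r = 1/64).
r = 1/32 + 1/64 = 3/64 = 0.046875.

0.046875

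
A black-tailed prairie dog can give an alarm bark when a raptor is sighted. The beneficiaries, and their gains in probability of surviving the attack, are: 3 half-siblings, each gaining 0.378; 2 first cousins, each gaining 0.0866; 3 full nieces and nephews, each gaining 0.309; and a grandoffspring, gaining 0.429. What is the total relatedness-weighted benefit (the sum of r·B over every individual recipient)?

r to a half-sibling = 1/4 (half-sibs share one parent — one path of length 2: r = (1/2)^2 = 1/4).
r to a first cousin = 0.125 (first cousins share one grandparent pair — two paths of length 4: r = 2·(1/2)^4 = 1/8).
r to a full niece or nephew = 1/4 (full aunt/uncle↔niece/nephew: two paths of length 3 through the shared grandparent pair: r = 2·(1/2)^3 = 1/4).
r to a grandoffspring = 1/4 (two parent–offspring links: r = (1/2)^2 = 1/4).
Summing one r·B term per recipient: 3·0.25·0.378 + 2·0.125·0.0866 + 3·0.25·0.309 + 1·0.25·0.429 = 0.64415.

0.64415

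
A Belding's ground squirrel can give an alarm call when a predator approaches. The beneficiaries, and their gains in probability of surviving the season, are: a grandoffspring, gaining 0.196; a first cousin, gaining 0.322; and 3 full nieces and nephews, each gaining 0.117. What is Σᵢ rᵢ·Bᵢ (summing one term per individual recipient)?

r to a grandoffspring = 1/4 (two parent–offspring links: r = (1/2)^2 = 1/4).
r to a first cousin = 0.125 (first cousins share one grandparent pair — two paths of length 4: r = 2·(1/2)^4 = 1/8).
r to a full niece or nephew = 1/4 (full aunt/uncle↔niece/nephew: two paths of length 3 through the shared grandparent pair: r = 2·(1/2)^3 = 1/4).
Summing one r·B term per recipient: 1·0.25·0.196 + 1·0.125·0.322 + 3·0.25·0.117 = 0.177.

0.177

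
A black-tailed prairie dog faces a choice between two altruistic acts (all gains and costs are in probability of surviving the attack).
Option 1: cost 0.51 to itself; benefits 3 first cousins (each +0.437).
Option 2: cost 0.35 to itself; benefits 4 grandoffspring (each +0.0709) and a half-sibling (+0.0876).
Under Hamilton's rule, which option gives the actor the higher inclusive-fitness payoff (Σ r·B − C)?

Option 1: r to a first cousin = 0.125.
Option 1: Σ r·B − C = (3·0.125·0.437) − 0.51 = -0.346125.
Option 2: r to a grandoffspring = 0.25.
Option 2: r to a half-sibling = 0.25.
Option 2: Σ r·B − C = (4·0.25·0.0709 + 1·0.25·0.0876) − 0.35 = -0.2572.
Option 2 has the higher net inclusive-fitness payoff.

Option 2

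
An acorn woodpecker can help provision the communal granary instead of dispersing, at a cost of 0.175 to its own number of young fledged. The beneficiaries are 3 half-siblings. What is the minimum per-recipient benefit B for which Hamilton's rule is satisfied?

r to a half-sibling = 0.25 (half-sibs share one parent — one path of length 2: r = (1/2)^2 = 1/4).
Hamilton's rule with n recipients of equal r: n·r·B > C, so B > C/(n·r) = 0.175/(3·0.25) = 0.2333.

0.2333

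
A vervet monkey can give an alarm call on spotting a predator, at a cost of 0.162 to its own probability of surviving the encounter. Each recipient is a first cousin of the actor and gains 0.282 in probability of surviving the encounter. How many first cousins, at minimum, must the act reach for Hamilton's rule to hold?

5

r to a first cousin = 1/8 (first cousins share one grandparent pair — two paths of length 4: r = 2·(1/2)^4 = 1/8).
Hamilton's rule: n·r·B > C  ⇒  n > C/(r·B) = 0.162/(0.125·0.282) = 4.596.
The smallest integer exceeding 4.596 is 5.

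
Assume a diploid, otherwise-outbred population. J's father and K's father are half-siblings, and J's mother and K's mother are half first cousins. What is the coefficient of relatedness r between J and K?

Independent pedigree routes through distinct common ancestors add.
J and K are related in two ways: half first cousins through their fathers (r = 1/16) and half second cousins through their mothers (r = 1/64).
r = 1/16 + 1/64 = 0.078125.

0.078125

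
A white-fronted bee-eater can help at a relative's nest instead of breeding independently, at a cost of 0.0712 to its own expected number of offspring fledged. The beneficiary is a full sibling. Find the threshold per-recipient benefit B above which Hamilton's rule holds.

0.1424

r to a full sibling = 1/2 (full sibs share both parents — two paths of length 2: r = 2·(1/2)^2 = 1/2).
Hamilton's rule with n recipients of equal r: n·r·B > C, so B > C/(n·r) = 0.0712/(1·0.5) = 0.1424.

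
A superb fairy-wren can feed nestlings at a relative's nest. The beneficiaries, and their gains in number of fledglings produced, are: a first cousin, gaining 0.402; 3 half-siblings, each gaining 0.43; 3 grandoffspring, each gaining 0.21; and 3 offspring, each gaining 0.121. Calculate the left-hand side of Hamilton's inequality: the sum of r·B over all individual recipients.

0.71175

r to a first cousin = 1/8 (first cousins share one grandparent pair — two paths of length 4: r = 2·(1/2)^4 = 1/8).
r to a half-sibling = 1/4 (half-sibs share one parent — one path of length 2: r = (1/2)^2 = 1/4).
r to a grandoffspring = 0.25 (two parent–offspring links: r = (1/2)^2 = 1/4).
r to an offspring = 1/2 (one parent–offspring link: r = (1/2)^1 = 1/2).
Summing one r·B term per recipient: 1·0.125·0.402 + 3·0.25·0.43 + 3·0.25·0.21 + 3·0.5·0.121 = 0.71175.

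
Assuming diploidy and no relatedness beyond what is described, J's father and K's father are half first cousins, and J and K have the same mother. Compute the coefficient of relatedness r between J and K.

0.265625

Independent pedigree routes through distinct common ancestors add.
J and K are related in two ways: half second cousins through their fathers (r = 1/64) and half-sibs through their shared mother (r = 1/4).
r = 1/64 + 1/4 = 0.265625.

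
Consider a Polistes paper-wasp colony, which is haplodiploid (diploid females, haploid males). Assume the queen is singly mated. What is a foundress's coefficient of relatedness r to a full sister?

0.75

Haplodiploid full sisters inherit their father's entire haploid genome identically (contributing 1/2) and on average half of their mother's contribution (1/2 · 1/2 = 1/4); r = 1/2 + 1/4 = 3/4.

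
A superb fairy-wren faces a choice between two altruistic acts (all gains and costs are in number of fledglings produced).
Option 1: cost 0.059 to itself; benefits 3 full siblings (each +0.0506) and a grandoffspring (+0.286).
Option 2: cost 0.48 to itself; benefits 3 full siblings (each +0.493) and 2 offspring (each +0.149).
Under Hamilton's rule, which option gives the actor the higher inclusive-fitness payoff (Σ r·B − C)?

Option 2

Option 1: r to a full sibling = 0.5.
Option 1: r to a grandoffspring = 0.25.
Option 1: Σ r·B − C = (3·0.5·0.0506 + 1·0.25·0.286) − 0.059 = 0.0884.
Option 2: r to a full sibling = 0.5.
Option 2: r to an offspring = 0.5.
Option 2: Σ r·B − C = (3·0.5·0.493 + 2·0.5·0.149) − 0.48 = 0.4085.
Option 2 has the higher net inclusive-fitness payoff.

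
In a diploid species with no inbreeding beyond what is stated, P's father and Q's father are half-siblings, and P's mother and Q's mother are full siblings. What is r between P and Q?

Relatedness sums over independent paths through distinct common ancestors.
P and Q are related in two ways: half first cousins through their fathers (r = 1/16) and first cousins through their mothers (r = 1/8).
r = 1/16 + 1/8 = 3/16 = 0.1875.

0.1875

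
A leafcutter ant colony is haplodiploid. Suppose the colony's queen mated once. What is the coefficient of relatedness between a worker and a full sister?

0.75

Haplodiploid full sisters inherit their father's entire haploid genome identically (contributing 1/2) and on average half of their mother's contribution (1/2 · 1/2 = 1/4); r = 1/2 + 1/4 = 3/4.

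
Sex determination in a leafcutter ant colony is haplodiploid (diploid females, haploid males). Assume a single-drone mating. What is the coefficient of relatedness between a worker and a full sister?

0.75

Haplodiploid full sisters inherit their father's entire haploid genome identically (contributing 1/2) and on average half of their mother's contribution (1/2 · 1/2 = 1/4); r = 1/2 + 1/4 = 3/4.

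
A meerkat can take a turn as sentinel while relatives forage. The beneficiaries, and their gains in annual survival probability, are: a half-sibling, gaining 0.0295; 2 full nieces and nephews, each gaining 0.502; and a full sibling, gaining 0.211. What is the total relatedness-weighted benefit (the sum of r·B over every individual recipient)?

r to a half-sibling = 0.25 (half-sibs share one parent — one path of length 2: r = (1/2)^2 = 1/4).
r to a full niece or nephew = 0.25 (full aunt/uncle↔niece/nephew: two paths of length 3 through the shared grandparent pair: r = 2·(1/2)^3 = 1/4).
r to a full sibling = 1/2 (full sibs share both parents — two paths of length 2: r = 2·(1/2)^2 = 1/2).
Summing one r·B term per recipient: 1·0.25·0.0295 + 2·0.25·0.502 + 1·0.5·0.211 = 0.363875.

0.363875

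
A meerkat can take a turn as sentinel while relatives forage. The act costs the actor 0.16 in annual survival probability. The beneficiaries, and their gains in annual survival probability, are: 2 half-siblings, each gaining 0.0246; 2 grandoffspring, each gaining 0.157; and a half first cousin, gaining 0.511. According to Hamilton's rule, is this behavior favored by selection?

Hamilton's rule: the trait is favored when the sum of r·B over every recipient exceeds the actor's cost C.
r to a half-sibling = 1/4 (half-sibs share one parent — one path of length 2: r = (1/2)^2 = 1/4).
r to a grandoffspring = 0.25 (two parent–offspring links: r = (1/2)^2 = 1/4).
r to a half first cousin = 1/16 (half first cousins share one grandparent — one path of length 4: r = (1/2)^4 = 1/16).
Summing one r·B term per recipient: 2·0.25·0.0246 + 2·0.25·0.157 + 1·0.0625·0.511 = 0.1227375.
0.1227375 < 0.16: the indirect benefit is less than the cost.

No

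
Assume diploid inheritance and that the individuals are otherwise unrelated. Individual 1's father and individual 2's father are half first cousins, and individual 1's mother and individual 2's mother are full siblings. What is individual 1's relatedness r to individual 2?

With two independent routes of shared ancestry, r is the sum of the two contributions.
Individual 1 and individual 2 are related in two ways: half second cousins through their fathers (r = 1/64) and first cousins through their mothers (r = 1/8).
r = 1/64 + 1/8 = 0.140625.

0.140625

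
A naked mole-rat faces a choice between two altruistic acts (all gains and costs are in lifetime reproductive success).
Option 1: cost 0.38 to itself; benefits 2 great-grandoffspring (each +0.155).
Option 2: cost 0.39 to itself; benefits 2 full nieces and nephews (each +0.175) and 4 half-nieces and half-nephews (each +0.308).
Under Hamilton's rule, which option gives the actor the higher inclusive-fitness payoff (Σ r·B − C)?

Option 2

Option 1: r to a great-grandoffspring = 0.125.
Option 1: Σ r·B − C = (2·0.125·0.155) − 0.38 = -0.34125.
Option 2: r to a full niece or nephew = 0.25.
Option 2: r to a half-niece or half-nephew = 0.125.
Option 2: Σ r·B − C = (2·0.25·0.175 + 4·0.125·0.308) − 0.39 = -0.1485.
Option 2 has the higher net inclusive-fitness payoff.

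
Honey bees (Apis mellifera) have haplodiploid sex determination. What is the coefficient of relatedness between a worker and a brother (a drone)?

Her haploid brother carries none of their father's genes and a random half of their mother's genome; that half matches the maternal half of her own genome with probability 1/2: r = 1/2 · 1/2 = 1/4.

0.25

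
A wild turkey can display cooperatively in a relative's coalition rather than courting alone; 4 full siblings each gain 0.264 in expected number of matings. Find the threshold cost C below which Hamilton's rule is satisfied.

r to a full sibling = 0.5 (full sibs share both parents — two paths of length 2: r = 2·(1/2)^2 = 1/2).
Hamilton's rule: n·r·B > C, so the trait is favored while C < n·r·B = 4·0.5·0.264 = 0.528.

0.528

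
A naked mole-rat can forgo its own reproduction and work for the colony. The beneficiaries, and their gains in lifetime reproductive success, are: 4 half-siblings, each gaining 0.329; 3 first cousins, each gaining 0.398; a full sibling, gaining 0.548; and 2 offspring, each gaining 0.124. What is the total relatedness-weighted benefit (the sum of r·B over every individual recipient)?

r to a half-sibling = 0.25 (half-sibs share one parent — one path of length 2: r = (1/2)^2 = 1/4).
r to a first cousin = 1/8 (first cousins share one grandparent pair — two paths of length 4: r = 2·(1/2)^4 = 1/8).
r to a full sibling = 1/2 (full sibs share both parents — two paths of length 2: r = 2·(1/2)^2 = 1/2).
r to an offspring = 0.5 (one parent–offspring link: r = (1/2)^1 = 1/2).
Summing one r·B term per recipient: 4·0.25·0.329 + 3·0.125·0.398 + 1·0.5·0.548 + 2·0.5·0.124 = 0.87625.

0.87625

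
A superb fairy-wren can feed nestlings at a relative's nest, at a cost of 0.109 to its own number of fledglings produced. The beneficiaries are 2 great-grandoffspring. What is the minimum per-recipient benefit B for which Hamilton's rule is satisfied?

r to a great-grandoffspring = 1/8 (three parent–offspring links: r = (1/2)^3 = 1/8).
Hamilton's rule with n recipients of equal r: n·r·B > C, so B > C/(n·r) = 0.109/(2·0.125) = 0.436.

0.436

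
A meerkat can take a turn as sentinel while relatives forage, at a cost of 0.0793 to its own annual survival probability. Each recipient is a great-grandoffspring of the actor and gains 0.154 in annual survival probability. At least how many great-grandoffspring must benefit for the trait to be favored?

r to a great-grandoffspring = 1/8 (three parent–offspring links: r = (1/2)^3 = 1/8).
Hamilton's rule: n·r·B > C  ⇒  n > C/(r·B) = 0.0793/(0.125·0.154) = 4.119.
The smallest integer exceeding 4.119 is 5.

5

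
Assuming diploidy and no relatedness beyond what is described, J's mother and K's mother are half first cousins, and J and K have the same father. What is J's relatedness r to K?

0.265625

With two independent routes of shared ancestry, r is the sum of the two contributions.
J and K are related in two ways: half second cousins through their mothers (r = 1/64) and half-sibs through their shared father (r = 1/4).
r = 1/64 + 1/4 = 17/64 = 0.265625.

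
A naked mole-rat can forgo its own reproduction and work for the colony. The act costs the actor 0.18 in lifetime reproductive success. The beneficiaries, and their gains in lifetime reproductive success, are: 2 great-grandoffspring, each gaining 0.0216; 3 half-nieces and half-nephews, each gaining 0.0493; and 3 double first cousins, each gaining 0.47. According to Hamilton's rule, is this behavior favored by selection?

Yes

Hamilton's rule: the trait is favored when the sum of r·B over every recipient exceeds the actor's cost C.
r to a great-grandoffspring = 0.125 (three parent–offspring links: r = (1/2)^3 = 1/8).
r to a half-niece or half-nephew = 0.125 (half-aunt/uncle↔niece/nephew: one path of length 3: r = (1/2)^3 = 1/8).
r to a double first cousin = 1/4 (double first cousins share both grandparent pairs — four paths of length 4: r = 4·(1/2)^4 = 1/4).
Summing one r·B term per recipient: 2·0.125·0.0216 + 3·0.125·0.0493 + 3·0.25·0.47 = 0.3763875.
0.3763875 > 0.18: the indirect benefit exceeds the cost.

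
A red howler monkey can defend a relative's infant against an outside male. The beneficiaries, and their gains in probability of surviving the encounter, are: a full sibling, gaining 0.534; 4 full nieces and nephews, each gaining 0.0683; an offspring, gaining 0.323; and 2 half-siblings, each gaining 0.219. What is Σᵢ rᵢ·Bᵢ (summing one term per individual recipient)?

0.6063

r to a full sibling = 1/2 (full sibs share both parents — two paths of length 2: r = 2·(1/2)^2 = 1/2).
r to a full niece or nephew = 1/4 (full aunt/uncle↔niece/nephew: two paths of length 3 through the shared grandparent pair: r = 2·(1/2)^3 = 1/4).
r to an offspring = 1/2 (one parent–offspring link: r = (1/2)^1 = 1/2).
r to a half-sibling = 1/4 (half-sibs share one parent — one path of length 2: r = (1/2)^2 = 1/4).
Summing one r·B term per recipient: 1·0.5·0.534 + 4·0.25·0.0683 + 1·0.5·0.323 + 2·0.25·0.219 = 0.6063.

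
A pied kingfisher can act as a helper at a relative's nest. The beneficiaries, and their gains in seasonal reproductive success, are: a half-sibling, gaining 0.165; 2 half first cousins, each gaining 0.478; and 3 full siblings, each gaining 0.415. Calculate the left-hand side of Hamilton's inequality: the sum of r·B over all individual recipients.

0.7235

r to a half-sibling = 1/4 (half-sibs share one parent — one path of length 2: r = (1/2)^2 = 1/4).
r to a half first cousin = 0.0625 (half first cousins share one grandparent — one path of length 4: r = (1/2)^4 = 1/16).
r to a full sibling = 1/2 (full sibs share both parents — two paths of length 2: r = 2·(1/2)^2 = 1/2).
Summing one r·B term per recipient: 1·0.25·0.165 + 2·0.0625·0.478 + 3·0.5·0.415 = 0.7235.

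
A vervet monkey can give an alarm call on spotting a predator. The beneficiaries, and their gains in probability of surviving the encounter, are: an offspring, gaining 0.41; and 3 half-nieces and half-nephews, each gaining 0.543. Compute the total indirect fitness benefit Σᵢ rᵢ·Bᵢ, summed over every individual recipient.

0.408625

r to an offspring = 0.5 (one parent–offspring link: r = (1/2)^1 = 1/2).
r to a half-niece or half-nephew = 1/8 (half-aunt/uncle↔niece/nephew: one path of length 3: r = (1/2)^3 = 1/8).
Summing one r·B term per recipient: 1·0.5·0.41 + 3·0.125·0.543 = 0.408625.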